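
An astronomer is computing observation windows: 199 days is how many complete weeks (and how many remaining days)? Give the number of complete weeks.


Total days: 199
Days per week: 7
Division: 199 / 7 = 28 remainder 3
Complete weeks: 28
Remaining days: 3

28


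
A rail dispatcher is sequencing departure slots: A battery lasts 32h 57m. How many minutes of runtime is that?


Hours: 32
Extra minutes: 57
Minutes per hour: 60
Hours to minutes: 32 x 60 = 1920
Total: 1920 + 57 = 1977

1977


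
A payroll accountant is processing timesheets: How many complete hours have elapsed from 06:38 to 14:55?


Start: 06:38
End: 14:55
Hour difference: 14 - 6 = 8 hours
Minute difference: 55 - 38 = 17 minutes
Total minutes: 497
Complete hours: 497 / 60 = 8 (remainder 17)

8


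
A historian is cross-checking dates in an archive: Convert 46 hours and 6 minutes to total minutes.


Hours: 46
Minutes: 6
Convert hours to minutes: 46 x 60 = 2760
Add remaining minutes: 2760 + 6 = 2766

2766


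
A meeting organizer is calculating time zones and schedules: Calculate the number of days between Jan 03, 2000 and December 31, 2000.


Start: January 03, 2000
End: December 31, 2000
Days left in January: 28
February: 29
March: 31
April: 30
May: 31
... plus remaining months
Sum of remaining months: 335
Total: 28 + 335 = 363

363


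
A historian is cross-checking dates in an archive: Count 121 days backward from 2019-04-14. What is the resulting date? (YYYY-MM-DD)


Start: 2019-04-14
Subtracting 121 days
Days already passed in April: 14
After going back through April: 107 more days to subtract
March 2019: 31 days, 76 remaining
February 2019: 28 days, 48 remaining
January 2019: 31 days, 17 remaining
December 2018 has 31 days, need 17
Result: 2018-12-14

2018-12-14


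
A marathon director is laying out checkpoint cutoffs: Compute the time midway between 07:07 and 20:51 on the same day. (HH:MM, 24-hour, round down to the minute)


Start time: 07:07 = 427 minutes from midnight
End time: 20:51 = 1251 minutes from midnight
Sum: 427 + 1251 = 1678
Midpoint: 1678 / 2 = 839 minutes
Convert: 839 / 60 = 13 hours, 59 minutes
Result: 13:59

13:59


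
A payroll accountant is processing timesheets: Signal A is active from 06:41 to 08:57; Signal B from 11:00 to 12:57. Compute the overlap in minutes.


Interval A: [401, 537] minutes from midnight
Interval B: [660, 777] minutes from midnight
Overlap start = max(401, 660) = 660
Overlap end = min(537, 777) = 537
End <= start, so the intervals do not overlap: 0 minutes

0


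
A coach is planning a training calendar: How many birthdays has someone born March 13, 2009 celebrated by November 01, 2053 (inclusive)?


Birth: 2009-03-13
Reference: 2053-11-01
Year difference: 2053 - 2009 = 44
Has birthday (03-13) occurred by 11-01? Yes
Age in full years: 44

44


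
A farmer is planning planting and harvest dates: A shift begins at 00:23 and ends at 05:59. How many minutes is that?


Start time: 00:23 = 23 minutes from midnight
End time: 05:59 = 359 minutes from midnight
Difference: 359 - 23 = 336 minutes
That is 5 hours and 36 minutes

336


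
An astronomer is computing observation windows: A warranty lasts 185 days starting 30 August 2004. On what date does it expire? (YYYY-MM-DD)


Start: 2004-08-30
Adding 185 days
Days remaining in August: 1
After August: 184 days still to add
September 2004: 30 days, 154 remaining
October 2004: 31 days, 123 remaining
November 2004: 30 days, 93 remaining
December 2004: 31 days, 62 remaining
Result: 2005-03-03

2005-03-03


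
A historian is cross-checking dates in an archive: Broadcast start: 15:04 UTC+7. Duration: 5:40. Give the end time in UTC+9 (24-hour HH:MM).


Start: 15:04 in UTC+7
Step 1 - add duration:
  minutes: 4 + 40 = 44
  hours: 15 + 5 + 0 = 20
  end in UTC+7: 20:44
Step 2 - convert UTC+7 -> UTC+9:
  offset difference: 9 - (7) = 2 hours
  20 + (2) = 22 -> mod 24 = 22
Result: 22:44 in UTC+9

22:44


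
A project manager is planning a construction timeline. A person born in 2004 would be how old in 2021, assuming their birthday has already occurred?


Birth year: 2004
Current year: 2021
Age = current year - birth year
Age = 2021 - 2004 = 17

17


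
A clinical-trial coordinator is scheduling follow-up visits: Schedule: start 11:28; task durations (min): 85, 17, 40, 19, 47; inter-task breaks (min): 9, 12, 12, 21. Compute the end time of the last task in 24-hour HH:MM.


Start: 11:28 = 688 min from midnight
  after task 1 (85 min): 12:53
  after break (9 min): 13:02
  after task 2 (17 min): 13:19
  after break (12 min): 13:31
  after task 3 (40 min): 14:11
  after break (12 min): 14:23
  after task 4 (19 min): 14:42
  after break (21 min): 15:03
  after task 5 (47 min): 15:50
Total elapsed: 262 minutes
End time: 15:50

15:50


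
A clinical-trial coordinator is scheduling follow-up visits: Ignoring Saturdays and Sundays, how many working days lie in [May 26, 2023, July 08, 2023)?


Start: 2023-05-26 (Friday)
End (exclusive): 2023-07-08 (Saturday)
Total calendar days: 43
Full weeks: 43 // 7 = 6 -> 30 weekdays
Remaining 1 days starting on Friday:
  Fri(w) -> 1 weekdays
Total business days: 30 + 1 = 31

31


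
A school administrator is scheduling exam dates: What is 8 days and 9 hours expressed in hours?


Days: 8
Extra hours: 9
Hours per day: 24
Days to hours: 8 x 24 = 192
Total: 192 + 9 = 201

201


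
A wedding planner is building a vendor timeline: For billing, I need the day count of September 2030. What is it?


Month: September
Year: 2030
September is a 30-day month
Total: 30 days

30


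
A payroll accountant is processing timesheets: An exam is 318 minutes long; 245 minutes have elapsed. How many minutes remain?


Total budget: 318 minutes
Time used: 245 minutes
Remaining: 318 - 245 = 73 minutes
Percent used: 77.0%
Percent remaining: 23.0%

73


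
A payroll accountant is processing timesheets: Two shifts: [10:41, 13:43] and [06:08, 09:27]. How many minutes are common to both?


Interval A: [641, 823] minutes from midnight
Interval B: [368, 567] minutes from midnight
Overlap start = max(641, 368) = 641
Overlap end = min(823, 567) = 567
End <= start, so the intervals do not overlap: 0 minutes

0


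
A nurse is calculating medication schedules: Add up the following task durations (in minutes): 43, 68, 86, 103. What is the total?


Durations: 43, 68, 86, 103
Running sum: 43
+ 68 = 111
+ 86 = 197
+ 103 = 300
Total duration: 300 minutes
That is 5 hours and 0 minutes

300


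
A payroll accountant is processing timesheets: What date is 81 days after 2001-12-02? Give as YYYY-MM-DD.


Start: 2001-12-02
Adding 81 days
Days remaining in December: 29
After December: 52 days still to add
January 2002: 31 days, 21 remaining
February 2002 has 28 days, need 21
Result: 2002-02-21

2002-02-21


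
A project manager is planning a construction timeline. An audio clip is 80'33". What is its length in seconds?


Minutes: 80
Seconds: 33
Convert minutes to seconds: 80 x 60 = 4800
Add remaining seconds: 4800 + 33 = 4833

4833


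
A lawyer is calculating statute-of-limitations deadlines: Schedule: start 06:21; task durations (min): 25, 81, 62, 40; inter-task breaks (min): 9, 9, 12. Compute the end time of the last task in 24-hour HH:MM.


Start: 06:21 = 381 min from midnight
  after task 1 (25 min): 06:46
  after break (9 min): 06:55
  after task 2 (81 min): 08:16
  after break (9 min): 08:25
  after task 3 (62 min): 09:27
  after break (12 min): 09:39
  after task 4 (40 min): 10:19
Total elapsed: 238 minutes
End time: 10:19

10:19


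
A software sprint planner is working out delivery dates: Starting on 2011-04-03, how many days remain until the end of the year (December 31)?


Start: April 03, 2011
End: December 31, 2011
Days left in April: 27
May: 31
June: 30
July: 31
August: 31
... plus remaining months
Sum of remaining months: 245
Total: 27 + 245 = 272

272


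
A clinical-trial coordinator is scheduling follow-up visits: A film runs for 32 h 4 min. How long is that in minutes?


Hours: 32
Minutes: 4
Convert hours to minutes: 32 x 60 = 1920
Add remaining minutes: 1920 + 4 = 1924

1924


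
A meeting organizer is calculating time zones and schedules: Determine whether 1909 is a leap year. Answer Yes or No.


Year: 1909
Divisible by 4? 1909 / 4 = 477.25 -> No
Not divisible by 4, so NOT a leap year

No


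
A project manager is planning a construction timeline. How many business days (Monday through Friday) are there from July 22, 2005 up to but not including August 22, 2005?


Start: 2005-07-22 (Friday)
End (exclusive): 2005-08-22 (Monday)
Total calendar days: 31
Full weeks: 31 // 7 = 4 -> 20 weekdays
Remaining 3 days starting on Friday:
  Fri(w), Sat(-), Sun(-) -> 1 weekdays
Total business days: 20 + 1 = 21

21


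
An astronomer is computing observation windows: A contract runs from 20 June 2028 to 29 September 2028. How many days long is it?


Start date: 2028-06-20
End date: 2028-09-29
Jun 2028: +11 days
Jul 2028: +31 days
Aug 2028: +31 days
Sep 2028: +28 days
Total: 101 days

101


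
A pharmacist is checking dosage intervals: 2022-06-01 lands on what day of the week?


Date: 2022-06-01
January 1, 2022 is a Saturday
Day of year: 152
Offset from Jan 1: 151 days
151 mod 7 = 4
Result: Wednesday

Wednesday


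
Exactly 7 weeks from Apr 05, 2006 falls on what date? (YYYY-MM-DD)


Start: 2006-04-05
Weeks to add: 7
Convert to days: 7 x 7 = 49 days
Add 49 days to 2006-04-05
Result: 2006-05-24

2006-05-24


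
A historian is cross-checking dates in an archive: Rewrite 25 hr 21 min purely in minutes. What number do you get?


Hours: 25
Extra minutes: 21
Minutes per hour: 60
Hours to minutes: 25 x 60 = 1500
Total: 1500 + 21 = 1521

1521


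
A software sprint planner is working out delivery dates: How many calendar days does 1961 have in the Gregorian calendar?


Year: 1961
Check leap year rules:
Divisible by 4? No
1961 is not a leap year
Days: 365

365


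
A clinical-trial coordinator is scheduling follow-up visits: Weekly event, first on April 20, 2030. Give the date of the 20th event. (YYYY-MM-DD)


First occurrence: 2030-04-20 (occurrence 1)
Each occurrence is 7 days after the previous.
Occurrence 20 is 19 weeks after the first.
19 weeks = 133 days
2030-04-20 + 133 days = 2030-08-31

2030-08-31


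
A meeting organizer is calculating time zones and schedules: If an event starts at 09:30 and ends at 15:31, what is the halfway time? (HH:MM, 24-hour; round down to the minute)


Start time: 09:30 = 570 minutes from midnight
End time: 15:31 = 931 minutes from midnight
Sum: 570 + 931 = 1501
Midpoint: 1501 / 2 = 750 minutes
Convert: 750 / 60 = 12 hours, 30 minutes
Result: 12:30

12:30


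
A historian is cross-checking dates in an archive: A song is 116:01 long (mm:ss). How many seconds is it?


Minutes: 116
Extra seconds: 1
Seconds per minute: 60
Minutes to seconds: 116 x 60 = 6960
Total: 6960 + 1 = 6961

6961


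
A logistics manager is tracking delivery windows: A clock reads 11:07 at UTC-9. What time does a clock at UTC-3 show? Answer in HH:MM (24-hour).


Local time: 11:07 at UTC-9 (offset -9h)
Target zone: UTC-3 (offset -3h)
Difference: -3 - (-9) = 6 hours
Calculation: 11 + (6) = 17
Result: 17:07

17:07


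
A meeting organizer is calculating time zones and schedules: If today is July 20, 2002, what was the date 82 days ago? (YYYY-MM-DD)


Start: 2002-07-20
Subtracting 82 days
Days already passed in July: 20
After going back through July: 62 more days to subtract
June 2002: 30 days, 32 remaining
May 2002: 31 days, 1 remaining
April 2002 has 30 days, need 1
Result: 2002-04-29

2002-04-29


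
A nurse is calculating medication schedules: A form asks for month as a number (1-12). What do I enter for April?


Calendar month order:
3. March
4. April <--
5. May
April is month number 4

4


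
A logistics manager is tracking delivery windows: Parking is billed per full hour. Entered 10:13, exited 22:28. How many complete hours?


Start: 10:13
End: 22:28
Hour difference: 22 - 10 = 12 hours
Minute difference: 28 - 13 = 15 minutes
Total minutes: 735
Complete hours: 735 / 60 = 12 (remainder 15)

12


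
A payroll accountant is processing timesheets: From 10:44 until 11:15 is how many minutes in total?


Start time: 10:44 = 644 minutes from midnight
End time: 11:15 = 675 minutes from midnight
Difference: 675 - 644 = 31 minutes
That is 0 hours and 31 minutes

31


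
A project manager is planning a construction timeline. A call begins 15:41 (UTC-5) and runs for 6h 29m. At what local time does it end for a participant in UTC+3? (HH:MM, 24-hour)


Start: 15:41 in UTC-5
Step 1 - add duration:
  minutes: 41 + 29 = 70 (carry 1h)
  hours: 15 + 6 + 1 = 22
  end in UTC-5: 22:10
Step 2 - convert UTC-5 -> UTC+3:
  offset difference: 3 - (-5) = 8 hours
  22 + (8) = 30 -> mod 24 = 6
Result: 06:10 in UTC+3

06:10


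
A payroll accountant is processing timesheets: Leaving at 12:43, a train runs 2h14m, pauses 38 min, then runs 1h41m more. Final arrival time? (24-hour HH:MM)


Depart: 12:43
Leg 1: +134 min -> 14:57
Layover: +38 min -> 15:35
Leg 2: +101 min -> 17:16
Total travel: 273 minutes = 4h 33m
Arrival: 17:16

17:16


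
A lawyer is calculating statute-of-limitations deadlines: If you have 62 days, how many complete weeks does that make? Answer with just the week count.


Total days: 62
Days per week: 7
Division: 62 / 7 = 8 remainder 6
Complete weeks: 8
Remaining days: 6

8


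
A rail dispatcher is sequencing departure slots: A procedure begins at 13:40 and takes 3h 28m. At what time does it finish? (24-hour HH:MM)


Start time: 13:40
Adding: 3 hours 28 minutes
Minutes: 40 + 28 = 68
Minute overflow: 68 >= 60, so carry 1 hour, minutes = 8
Hours: 13 + 3 + 1 = 17
Result: 17:08

17:08


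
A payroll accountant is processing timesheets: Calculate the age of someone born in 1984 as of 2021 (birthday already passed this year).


Birth year: 1984
Current year: 2021
Age = current year - birth year
Age = 2021 - 1984 = 37

37


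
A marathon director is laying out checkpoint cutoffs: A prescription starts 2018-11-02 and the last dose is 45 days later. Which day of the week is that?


Start: 2018-11-02 (Friday)
Step 1 - find target date: add 45 days
  2018-11-02 + 45 days = 2018-12-17
Step 2 - day of week:
  45 mod 7 = 3
  Friday + 3 days -> Monday
Result: Monday (2018-12-17)

Monday


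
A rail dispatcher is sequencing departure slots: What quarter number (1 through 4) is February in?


Month: February (month 2)
Q1: January-March (months 1-3)
Q2: April-June (months 4-6)
Q3: July-September (months 7-9)
Q4: October-December (months 10-12)
Month 2 falls in Q1

1


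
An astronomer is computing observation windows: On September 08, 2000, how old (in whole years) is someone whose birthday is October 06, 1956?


Birth: 1956-10-06
Reference: 2000-09-08
Year difference: 2000 - 1956 = 44
Has birthday (10-06) occurred by 09-08? No
Birthday not yet reached this year -> subtract 1
Age in full years: 43

43


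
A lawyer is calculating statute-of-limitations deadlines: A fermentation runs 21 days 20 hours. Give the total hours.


Days: 21
Extra hours: 20
Hours per day: 24
Days to hours: 21 x 24 = 504
Total: 504 + 20 = 524

524


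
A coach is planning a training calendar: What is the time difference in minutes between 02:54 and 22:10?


Start time: 02:54 = 174 minutes from midnight
End time: 22:10 = 1330 minutes from midnight
Difference: 1330 - 174 = 1156 minutes
That is 19 hours and 16 minutes

1156


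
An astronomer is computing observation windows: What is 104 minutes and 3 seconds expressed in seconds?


Minutes: 104
Extra seconds: 3
Seconds per minute: 60
Minutes to seconds: 104 x 60 = 6240
Total: 6240 + 3 = 6243

6243


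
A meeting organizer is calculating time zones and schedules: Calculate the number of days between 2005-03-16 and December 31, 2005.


Start: March 16, 2005
End: December 31, 2005
Days left in March: 15
April: 30
May: 31
June: 30
July: 31
... plus remaining months
Sum of remaining months: 275
Total: 15 + 275 = 290

290


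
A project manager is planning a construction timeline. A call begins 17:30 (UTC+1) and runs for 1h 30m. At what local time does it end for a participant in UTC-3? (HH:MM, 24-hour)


Start: 17:30 in UTC+1
Step 1 - add duration:
  minutes: 30 + 30 = 60 (carry 1h)
  hours: 17 + 1 + 1 = 19
  end in UTC+1: 19:00
Step 2 - convert UTC+1 -> UTC-3:
  offset difference: -3 - (1) = -4 hours
  19 + (-4) = 15 -> mod 24 = 15
Result: 15:00 in UTC-3

15:00


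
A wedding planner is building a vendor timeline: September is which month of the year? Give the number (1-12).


Calendar month order:
8. August
9. September <--
10. October
September is month number 9

9


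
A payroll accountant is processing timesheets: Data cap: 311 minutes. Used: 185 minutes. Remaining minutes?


Total budget: 311 minutes
Time used: 185 minutes
Remaining: 311 - 185 = 126 minutes
Percent used: 59.5%
Percent remaining: 40.5%

126


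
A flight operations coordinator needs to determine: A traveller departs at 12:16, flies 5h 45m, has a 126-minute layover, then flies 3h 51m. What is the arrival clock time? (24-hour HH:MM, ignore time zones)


Depart: 12:16
Leg 1: +345 min -> 18:01
Layover: +126 min -> 20:07
Leg 2: +231 min -> 23:58
Total travel: 702 minutes = 11h 42m
Arrival: 23:58

23:58


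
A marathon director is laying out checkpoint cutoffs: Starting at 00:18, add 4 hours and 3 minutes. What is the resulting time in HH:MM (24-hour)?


Start time: 00:18
Adding: 4 hours 3 minutes
Minutes: 18 + 3 = 21
Hours: 0 + 4 + 0 = 4
Result: 04:21

04:21


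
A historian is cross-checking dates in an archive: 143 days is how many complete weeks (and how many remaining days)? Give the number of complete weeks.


Total days: 143
Days per week: 7
Division: 143 / 7 = 20 remainder 3
Complete weeks: 20
Remaining days: 3

20


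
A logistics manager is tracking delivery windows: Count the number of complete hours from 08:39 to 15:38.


Start: 08:39
End: 15:38
Hour difference: 15 - 8 = 7 hours
Minute difference: 38 - 39 = -1 minutes
Total minutes: 419
Complete hours: 419 / 60 = 6 (remainder 59)

6


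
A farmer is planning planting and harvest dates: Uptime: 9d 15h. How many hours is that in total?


Days: 9
Extra hours: 15
Hours per day: 24
Days to hours: 9 x 24 = 216
Total: 216 + 15 = 231

231


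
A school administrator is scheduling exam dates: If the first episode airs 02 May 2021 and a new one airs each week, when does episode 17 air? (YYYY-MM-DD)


First occurrence: 2021-05-02 (occurrence 1)
Each occurrence is 7 days after the previous.
Occurrence 17 is 16 weeks after the first.
16 weeks = 112 days
2021-05-02 + 112 days = 2021-08-22

2021-08-22


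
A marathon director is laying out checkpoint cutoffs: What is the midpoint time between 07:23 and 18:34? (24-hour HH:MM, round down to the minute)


Start time: 07:23 = 443 minutes from midnight
End time: 18:34 = 1114 minutes from midnight
Sum: 443 + 1114 = 1557
Midpoint: 1557 / 2 = 778 minutes
Convert: 778 / 60 = 12 hours, 58 minutes
Result: 12:58

12:58


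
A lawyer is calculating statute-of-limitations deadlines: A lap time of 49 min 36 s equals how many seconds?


Minutes: 49
Seconds: 36
Convert minutes to seconds: 49 x 60 = 2940
Add remaining seconds: 2940 + 36 = 2976

2976


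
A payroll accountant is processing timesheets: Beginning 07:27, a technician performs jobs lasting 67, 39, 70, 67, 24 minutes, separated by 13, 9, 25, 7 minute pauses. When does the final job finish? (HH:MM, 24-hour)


Start: 07:27 = 447 min from midnight
  after task 1 (67 min): 08:34
  after break (13 min): 08:47
  after task 2 (39 min): 09:26
  after break (9 min): 09:35
  after task 3 (70 min): 10:45
  after break (25 min): 11:10
  after task 4 (67 min): 12:17
  after break (7 min): 12:24
  after task 5 (24 min): 12:48
Total elapsed: 321 minutes
End time: 12:48

12:48


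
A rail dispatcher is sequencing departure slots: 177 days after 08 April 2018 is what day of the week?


Start: 2018-04-08 (Sunday)
Step 1 - find target date: add 177 days
  2018-04-08 + 177 days = 2018-10-02
Step 2 - day of week:
  177 mod 7 = 2
  Sunday + 2 days -> Tuesday
Result: Tuesday (2018-10-02)

Tuesday


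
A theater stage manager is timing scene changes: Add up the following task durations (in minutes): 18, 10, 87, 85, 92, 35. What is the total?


Durations: 18, 10, 87, 85, 92, 35
Running sum: 18
+ 10 = 28
+ 87 = 115
+ 85 = 200
+ 92 = 292
+ 35 = 327
Total duration: 327 minutes
That is 5 hours and 27 minutes

327


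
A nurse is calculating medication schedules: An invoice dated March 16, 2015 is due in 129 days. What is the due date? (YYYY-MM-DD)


Start: 2015-03-16
Adding 129 days
Days remaining in March: 15
After March: 114 days still to add
April 2015: 30 days, 84 remaining
May 2015: 31 days, 53 remaining
June 2015: 30 days, 23 remaining
July 2015 has 31 days, need 23
Result: 2015-07-23

2015-07-23


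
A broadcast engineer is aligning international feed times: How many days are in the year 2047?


Year: 2047
Check leap year rules:
Divisible by 4? No
2047 is not a leap year
Days: 365

365


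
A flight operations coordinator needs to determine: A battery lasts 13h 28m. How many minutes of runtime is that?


Hours: 13
Extra minutes: 28
Minutes per hour: 60
Hours to minutes: 13 x 60 = 780
Total: 780 + 28 = 808

808


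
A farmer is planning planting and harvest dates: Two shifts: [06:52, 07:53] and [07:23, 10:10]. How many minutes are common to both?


Interval A: [412, 473] minutes from midnight
Interval B: [443, 610] minutes from midnight
Overlap start = max(412, 443) = 443
Overlap end = min(473, 610) = 473
Overlap = 473 - 443 = 30 minutes

30


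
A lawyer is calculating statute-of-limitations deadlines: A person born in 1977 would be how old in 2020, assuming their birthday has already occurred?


Birth year: 1977
Current year: 2020
Age = current year - birth year
Age = 2020 - 1977 = 43

43


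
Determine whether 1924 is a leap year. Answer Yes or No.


Year: 1924
Divisible by 4? 1924 / 4 = 481.0 -> Yes
Divisible by 100? 1924 / 100 = 19.24 -> No
Divisible by 4 but not 100, so it IS a leap year

Yes


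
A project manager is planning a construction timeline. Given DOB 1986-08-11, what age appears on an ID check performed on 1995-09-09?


Birth: 1986-08-11
Reference: 1995-09-09
Year difference: 1995 - 1986 = 9
Has birthday (08-11) occurred by 09-09? Yes
Age in full years: 9

9


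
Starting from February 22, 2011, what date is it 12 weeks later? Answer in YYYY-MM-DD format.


Start: 2011-02-22
Weeks to add: 12
Convert to days: 12 x 7 = 84 days
Add 84 days to 2011-02-22
Result: 2011-05-17

2011-05-17


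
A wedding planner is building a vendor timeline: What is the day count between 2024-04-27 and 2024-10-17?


Start date: 2024-04-27
End date: 2024-10-17
Apr 2024: +4 days
May 2024: +31 days
Jun 2024: +30 days
... (4 more months)
Total: 173 days

173


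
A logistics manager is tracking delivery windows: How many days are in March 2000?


Month: March
Year: 2000
March is a 31-day month
Total: 31 days

31


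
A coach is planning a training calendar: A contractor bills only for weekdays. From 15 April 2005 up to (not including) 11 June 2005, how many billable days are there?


Start: 2005-04-15 (Friday)
End (exclusive): 2005-06-11 (Saturday)
Total calendar days: 57
Full weeks: 57 // 7 = 8 -> 40 weekdays
Remaining 1 days starting on Friday:
  Fri(w) -> 1 weekdays
Total business days: 40 + 1 = 41

41


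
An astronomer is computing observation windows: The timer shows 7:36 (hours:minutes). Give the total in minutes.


Hours: 7
Minutes: 36
Convert hours to minutes: 7 x 60 = 420
Add remaining minutes: 420 + 36 = 456

456


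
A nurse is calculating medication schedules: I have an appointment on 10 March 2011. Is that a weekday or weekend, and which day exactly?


Date: 2011-03-10
January 1, 2011 is a Saturday
Day of year: 69
Offset from Jan 1: 68 days
68 mod 7 = 5
Result: Thursday

Thursday


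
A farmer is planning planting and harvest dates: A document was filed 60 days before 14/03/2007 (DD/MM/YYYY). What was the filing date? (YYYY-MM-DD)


Start: 2007-03-14
Subtracting 60 days
Days already passed in March: 14
After going back through March: 46 more days to subtract
February 2007: 28 days, 18 remaining
January 2007 has 31 days, need 18
Result: 2007-01-13

2007-01-13


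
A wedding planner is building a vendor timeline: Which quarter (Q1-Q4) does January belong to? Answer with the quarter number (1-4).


Month: January (month 1)
Q1: January-March (months 1-3)
Q2: April-June (months 4-6)
Q3: July-September (months 7-9)
Q4: October-December (months 10-12)
Month 1 falls in Q1

1


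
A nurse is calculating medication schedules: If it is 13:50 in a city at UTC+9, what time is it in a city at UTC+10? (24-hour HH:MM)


Local time: 13:50 at UTC+9 (offset 9h)
Target zone: UTC+10 (offset 10h)
Difference: 10 - (9) = 1 hours
Calculation: 13 + (1) = 14
Result: 14:50

14:50


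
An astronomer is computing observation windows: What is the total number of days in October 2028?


Month: October
Year: 2028
October is a 31-day month
Total: 31 days

31


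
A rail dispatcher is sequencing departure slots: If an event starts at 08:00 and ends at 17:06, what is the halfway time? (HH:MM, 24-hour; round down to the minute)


Start time: 08:00 = 480 minutes from midnight
End time: 17:06 = 1026 minutes from midnight
Sum: 480 + 1026 = 1506
Midpoint: 1506 / 2 = 753 minutes
Convert: 753 / 60 = 12 hours, 33 minutes
Result: 12:33

12:33


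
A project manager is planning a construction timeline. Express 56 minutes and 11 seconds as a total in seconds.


Minutes: 56
Seconds: 11
Convert minutes to seconds: 56 x 60 = 3360
Add remaining seconds: 3360 + 11 = 3371

3371


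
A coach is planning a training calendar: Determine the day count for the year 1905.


Year: 1905
Check leap year rules:
Divisible by 4? No
1905 is not a leap year
Days: 365

365


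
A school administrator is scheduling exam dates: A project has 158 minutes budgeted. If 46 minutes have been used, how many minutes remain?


Total budget: 158 minutes
Time used: 46 minutes
Remaining: 158 - 46 = 112 minutes
Percent used: 29.1%
Percent remaining: 70.9%

112


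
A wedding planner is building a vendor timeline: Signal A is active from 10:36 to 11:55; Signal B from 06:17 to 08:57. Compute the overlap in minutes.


Interval A: [636, 715] minutes from midnight
Interval B: [377, 537] minutes from midnight
Overlap start = max(636, 377) = 636
Overlap end = min(715, 537) = 537
End <= start, so the intervals do not overlap: 0 minutes

0


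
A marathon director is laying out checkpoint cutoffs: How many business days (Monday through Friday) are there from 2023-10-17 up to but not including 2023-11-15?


Start: 2023-10-17 (Tuesday)
End (exclusive): 2023-11-15 (Wednesday)
Total calendar days: 29
Full weeks: 29 // 7 = 4 -> 20 weekdays
Remaining 1 days starting on Tuesday:
  Tue(w) -> 1 weekdays
Total business days: 20 + 1 = 21

21


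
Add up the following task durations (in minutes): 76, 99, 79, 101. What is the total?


Durations: 76, 99, 79, 101
Running sum: 76
+ 99 = 175
+ 79 = 254
+ 101 = 355
Total duration: 355 minutes
That is 5 hours and 55 minutes

355


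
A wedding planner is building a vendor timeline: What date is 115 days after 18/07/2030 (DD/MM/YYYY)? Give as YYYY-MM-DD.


Start: 2030-07-18
Adding 115 days
Days remaining in July: 13
After July: 102 days still to add
August 2030: 31 days, 71 remaining
September 2030: 30 days, 41 remaining
October 2030: 31 days, 10 remaining
November 2030 has 30 days, need 10
Result: 2030-11-10

2030-11-10


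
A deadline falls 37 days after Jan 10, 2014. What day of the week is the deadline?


Start: 2014-01-10 (Friday)
Step 1 - find target date: add 37 days
  2014-01-10 + 37 days = 2014-02-16
Step 2 - day of week:
  37 mod 7 = 2
  Friday + 2 days -> Sunday
Result: Sunday (2014-02-16)

Sunday


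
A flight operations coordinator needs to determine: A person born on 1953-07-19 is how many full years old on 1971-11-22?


Birth: 1953-07-19
Reference: 1971-11-22
Year difference: 1971 - 1953 = 18
Has birthday (07-19) occurred by 11-22? Yes
Age in full years: 18

18


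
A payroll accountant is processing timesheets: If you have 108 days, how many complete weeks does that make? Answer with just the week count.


Total days: 108
Days per week: 7
Division: 108 / 7 = 15 remainder 3
Complete weeks: 15
Remaining days: 3

15


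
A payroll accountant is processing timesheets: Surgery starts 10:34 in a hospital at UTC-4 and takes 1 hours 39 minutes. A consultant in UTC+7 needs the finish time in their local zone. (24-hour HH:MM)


Start: 10:34 in UTC-4
Step 1 - add duration:
  minutes: 34 + 39 = 73 (carry 1h)
  hours: 10 + 1 + 1 = 12
  end in UTC-4: 12:13
Step 2 - convert UTC-4 -> UTC+7:
  offset difference: 7 - (-4) = 11 hours
  12 + (11) = 23 -> mod 24 = 23
Result: 23:13 in UTC+7

23:13


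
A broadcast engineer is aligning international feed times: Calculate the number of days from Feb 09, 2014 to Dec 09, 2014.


Start date: 2014-02-09
End date: 2014-12-09
Feb 2014: +20 days
Mar 2014: +31 days
Apr 2014: +30 days
... (8 more months)
Total: 303 days

303


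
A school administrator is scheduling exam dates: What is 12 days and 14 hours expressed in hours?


Days: 12
Extra hours: 14
Hours per day: 24
Days to hours: 12 x 24 = 288
Total: 288 + 14 = 302

302


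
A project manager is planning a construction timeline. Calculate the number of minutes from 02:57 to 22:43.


Start time: 02:57 = 177 minutes from midnight
End time: 22:43 = 1363 minutes from midnight
Difference: 1363 - 177 = 1186 minutes
That is 19 hours and 46 minutes

1186


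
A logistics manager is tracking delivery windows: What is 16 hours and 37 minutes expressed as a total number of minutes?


Hours: 16
Minutes: 37
Convert hours to minutes: 16 x 60 = 960
Add remaining minutes: 960 + 37 = 997

997


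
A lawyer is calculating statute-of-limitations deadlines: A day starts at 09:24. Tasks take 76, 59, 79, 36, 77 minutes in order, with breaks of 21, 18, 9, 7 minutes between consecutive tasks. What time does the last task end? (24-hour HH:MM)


Start: 09:24 = 564 min from midnight
  after task 1 (76 min): 10:40
  after break (21 min): 11:01
  after task 2 (59 min): 12:00
  after break (18 min): 12:18
  after task 3 (79 min): 13:37
  after break (9 min): 13:46
  after task 4 (36 min): 14:22
  after break (7 min): 14:29
  after task 5 (77 min): 15:46
Total elapsed: 382 minutes
End time: 15:46

15:46


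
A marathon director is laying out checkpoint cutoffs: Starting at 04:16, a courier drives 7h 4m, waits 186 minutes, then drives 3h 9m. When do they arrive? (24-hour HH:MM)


Depart: 04:16
Leg 1: +424 min -> 11:20
Layover: +186 min -> 14:26
Leg 2: +189 min -> 17:35
Total travel: 799 minutes = 13h 19m
Arrival: 17:35

17:35


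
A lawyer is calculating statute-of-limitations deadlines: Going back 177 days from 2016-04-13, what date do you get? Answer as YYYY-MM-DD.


Start: 2016-04-13
Subtracting 177 days
Days already passed in April: 13
After going back through April: 164 more days to subtract
March 2016: 31 days, 133 remaining
February 2016: 29 days, 104 remaining
January 2016: 31 days, 73 remaining
December 2015: 31 days, 42 remaining
Result: 2015-10-19

2015-10-19


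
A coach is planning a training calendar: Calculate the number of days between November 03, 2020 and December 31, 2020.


Start: November 03, 2020
End: December 31, 2020
Days left in November: 27
December: 31
Sum of remaining months: 31
Total: 27 + 31 = 58

58


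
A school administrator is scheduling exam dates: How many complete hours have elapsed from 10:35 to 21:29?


Start: 10:35
End: 21:29
Hour difference: 21 - 10 = 11 hours
Minute difference: 29 - 35 = -6 minutes
Total minutes: 654
Complete hours: 654 / 60 = 10 (remainder 54)

10


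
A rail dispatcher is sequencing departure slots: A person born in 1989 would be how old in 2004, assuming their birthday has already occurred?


Birth year: 1989
Current year: 2004
Age = current year - birth year
Age = 2004 - 1989 = 15

15


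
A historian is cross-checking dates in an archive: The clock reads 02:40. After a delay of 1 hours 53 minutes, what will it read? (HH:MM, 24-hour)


Start time: 02:40
Adding: 1 hours 53 minutes
Minutes: 40 + 53 = 93
Minute overflow: 93 >= 60, so carry 1 hour, minutes = 33
Hours: 2 + 1 + 1 = 4
Result: 04:33

04:33


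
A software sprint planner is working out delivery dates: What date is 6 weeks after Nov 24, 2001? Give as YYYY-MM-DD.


Start: 2001-11-24
Weeks to add: 6
Convert to days: 6 x 7 = 42 days
Add 42 days to 2001-11-24
Result: 2002-01-05

2002-01-05


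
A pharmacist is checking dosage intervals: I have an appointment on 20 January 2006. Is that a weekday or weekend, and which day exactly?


Date: 2006-01-20
January 1, 2006 is a Sunday
Day of year: 20
Offset from Jan 1: 19 days
19 mod 7 = 5
Result: Friday

Friday


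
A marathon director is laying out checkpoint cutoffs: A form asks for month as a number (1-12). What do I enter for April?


Calendar month order:
3. March
4. April <--
5. May
April is month number 4

4


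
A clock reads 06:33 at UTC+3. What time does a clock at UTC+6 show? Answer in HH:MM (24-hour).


Local time: 06:33 at UTC+3 (offset 3h)
Target zone: UTC+6 (offset 6h)
Difference: 6 - (3) = 3 hours
Calculation: 6 + (3) = 9
Result: 09:33

09:33


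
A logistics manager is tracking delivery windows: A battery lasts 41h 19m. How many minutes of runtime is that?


Hours: 41
Extra minutes: 19
Minutes per hour: 60
Hours to minutes: 41 x 60 = 2460
Total: 2460 + 19 = 2479

2479


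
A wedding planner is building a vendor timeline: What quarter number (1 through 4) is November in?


Month: November (month 11)
Q1: January-March (months 1-3)
Q2: April-June (months 4-6)
Q3: July-September (months 7-9)
Q4: October-December (months 10-12)
Month 11 falls in Q4

4


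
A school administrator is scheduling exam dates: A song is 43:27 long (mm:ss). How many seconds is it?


Minutes: 43
Extra seconds: 27
Seconds per minute: 60
Minutes to seconds: 43 x 60 = 2580
Total: 2580 + 27 = 2607

2607


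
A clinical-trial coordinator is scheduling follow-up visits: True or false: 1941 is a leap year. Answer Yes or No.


Year: 1941
Divisible by 4? 1941 / 4 = 485.25 -> No
Not divisible by 4, so NOT a leap year

No


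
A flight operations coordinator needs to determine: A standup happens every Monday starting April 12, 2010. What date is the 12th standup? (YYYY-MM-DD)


First occurrence: 2010-04-12 (occurrence 1)
Each occurrence is 7 days after the previous.
Occurrence 12 is 11 weeks after the first.
11 weeks = 77 days
2010-04-12 + 77 days = 2010-06-28

2010-06-28


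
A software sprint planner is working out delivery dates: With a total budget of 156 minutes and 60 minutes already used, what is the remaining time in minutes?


Total budget: 156 minutes
Time used: 60 minutes
Remaining: 156 - 60 = 96 minutes
Percent used: 38.5%
Percent remaining: 61.5%

96


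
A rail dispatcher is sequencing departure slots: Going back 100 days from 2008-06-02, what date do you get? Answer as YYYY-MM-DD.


Start: 2008-06-02
Subtracting 100 days
Days already passed in June: 2
After going back through June: 98 more days to subtract
May 2008: 31 days, 67 remaining
April 2008: 30 days, 37 remaining
March 2008: 31 days, 6 remaining
February 2008 has 29 days, need 6
Result: 2008-02-23

2008-02-23


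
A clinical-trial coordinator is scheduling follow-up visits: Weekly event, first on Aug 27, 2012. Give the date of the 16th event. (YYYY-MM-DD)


First occurrence: 2012-08-27 (occurrence 1)
Each occurrence is 7 days after the previous.
Occurrence 16 is 15 weeks after the first.
15 weeks = 105 days
2012-08-27 + 105 days = 2012-12-10

2012-12-10


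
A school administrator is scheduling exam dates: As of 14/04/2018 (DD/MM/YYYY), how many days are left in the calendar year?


Start: April 14, 2018
End: December 31, 2018
Days left in April: 16
May: 31
June: 30
July: 31
August: 31
... plus remaining months
Sum of remaining months: 245
Total: 16 + 245 = 261

261


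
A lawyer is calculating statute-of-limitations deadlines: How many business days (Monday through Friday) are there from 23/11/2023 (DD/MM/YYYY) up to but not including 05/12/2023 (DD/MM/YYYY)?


Start: 2023-11-23 (Thursday)
End (exclusive): 2023-12-05 (Tuesday)
Total calendar days: 12
Full weeks: 12 // 7 = 1 -> 5 weekdays
Remaining 5 days starting on Thursday:
  Thu(w), Fri(w), Sat(-), Sun(-), Mon(w) -> 3 weekdays
Total business days: 5 + 3 = 8

8


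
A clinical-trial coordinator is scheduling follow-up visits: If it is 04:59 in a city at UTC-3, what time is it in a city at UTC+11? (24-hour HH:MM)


Local time: 04:59 at UTC-3 (offset -3h)
Target zone: UTC+11 (offset 11h)
Difference: 11 - (-3) = 14 hours
Calculation: 4 + (14) = 18
Result: 18:59

18:59


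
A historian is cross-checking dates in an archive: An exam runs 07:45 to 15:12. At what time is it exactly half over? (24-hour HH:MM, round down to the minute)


Start time: 07:45 = 465 minutes from midnight
End time: 15:12 = 912 minutes from midnight
Sum: 465 + 912 = 1377
Midpoint: 1377 / 2 = 688 minutes
Convert: 688 / 60 = 11 hours, 28 minutes
Result: 11:28

11:28


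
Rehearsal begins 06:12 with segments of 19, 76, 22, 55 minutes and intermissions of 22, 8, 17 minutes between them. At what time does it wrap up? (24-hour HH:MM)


Start: 06:12 = 372 min from midnight
  after task 1 (19 min): 06:31
  after break (22 min): 06:53
  after task 2 (76 min): 08:09
  after break (8 min): 08:17
  after task 3 (22 min): 08:39
  after break (17 min): 08:56
  after task 4 (55 min): 09:51
Total elapsed: 219 minutes
End time: 09:51

09:51


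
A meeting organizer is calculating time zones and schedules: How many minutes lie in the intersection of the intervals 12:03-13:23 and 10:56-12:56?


Interval A: [723, 803] minutes from midnight
Interval B: [656, 776] minutes from midnight
Overlap start = max(723, 656) = 723
Overlap end = min(803, 776) = 776
Overlap = 776 - 723 = 53 minutes

53


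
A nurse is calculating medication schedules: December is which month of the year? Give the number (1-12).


Calendar month order:
11. November
12. December <--
December is month number 12

12


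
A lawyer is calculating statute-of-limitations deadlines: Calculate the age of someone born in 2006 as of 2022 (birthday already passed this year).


Birth year: 2006
Current year: 2022
Age = current year - birth year
Age = 2022 - 2006 = 16

16


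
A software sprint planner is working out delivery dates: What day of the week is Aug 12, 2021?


Date: 2021-08-12
January 1, 2021 is a Friday
Day of year: 224
Offset from Jan 1: 223 days
223 mod 7 = 6
Result: Thursday

Thursday


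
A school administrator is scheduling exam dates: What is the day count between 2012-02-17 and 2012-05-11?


Start date: 2012-02-17
End date: 2012-05-11
Feb 2012: +13 days
Mar 2012: +31 days
Apr 2012: +30 days
May 2012: +10 days
Total: 84 days

84


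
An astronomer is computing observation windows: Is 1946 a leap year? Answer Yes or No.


Year: 1946
Divisible by 4? 1946 / 4 = 486.5 -> No
Not divisible by 4, so NOT a leap year

No


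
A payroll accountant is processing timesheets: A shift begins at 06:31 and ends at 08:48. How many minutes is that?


Start time: 06:31 = 391 minutes from midnight
End time: 08:48 = 528 minutes from midnight
Difference: 528 - 391 = 137 minutes
That is 2 hours and 17 minutes

137
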